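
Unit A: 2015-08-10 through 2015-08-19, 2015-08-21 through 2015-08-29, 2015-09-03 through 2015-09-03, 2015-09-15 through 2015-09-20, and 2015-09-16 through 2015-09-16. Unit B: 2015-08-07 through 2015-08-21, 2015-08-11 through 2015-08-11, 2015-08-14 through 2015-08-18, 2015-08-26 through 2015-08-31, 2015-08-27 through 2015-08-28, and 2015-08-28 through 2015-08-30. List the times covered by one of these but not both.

A, merged: 2015-08-10 through 2015-08-19, 2015-08-21 through 2015-08-29, 2015-09-03 through 2015-09-03, 2015-09-15 through 2015-09-20.
B, merged: 2015-08-07 through 2015-08-21, 2015-08-26 through 2015-08-31.
Only in the first: 2015-08-22 through 2015-08-25, 2015-09-03 through 2015-09-03, 2015-09-15 through 2015-09-20.
Only in the second: 2015-08-07 through 2015-08-09, 2015-08-20 through 2015-08-20, 2015-08-30 through 2015-08-31.
Together these are the periods covered by exactly one.

2015-08-07 through 2015-08-09, 2015-08-20 through 2015-08-20, 2015-08-22 through 2015-08-25, 2015-08-30 through 2015-08-31, 2015-09-03 through 2015-09-03, 2015-09-15 through 2015-09-20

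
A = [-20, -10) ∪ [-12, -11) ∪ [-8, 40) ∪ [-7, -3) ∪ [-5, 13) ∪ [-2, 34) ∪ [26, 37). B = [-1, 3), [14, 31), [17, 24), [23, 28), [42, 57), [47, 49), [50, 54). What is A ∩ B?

A, merged: [-20, -10), [-8, 40).
B, merged: [-1, 3), [14, 31), [42, 57).
[-20, -10) meets no B interval.
[-8, 40) ∩ B → [-1, 3), [14, 31).

[-1, 3) ∪ [14, 31)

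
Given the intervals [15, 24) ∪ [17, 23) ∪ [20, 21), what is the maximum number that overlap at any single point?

Sweep endpoints in order; track running count of active intervals.
Peak of 3 reached at 20.

3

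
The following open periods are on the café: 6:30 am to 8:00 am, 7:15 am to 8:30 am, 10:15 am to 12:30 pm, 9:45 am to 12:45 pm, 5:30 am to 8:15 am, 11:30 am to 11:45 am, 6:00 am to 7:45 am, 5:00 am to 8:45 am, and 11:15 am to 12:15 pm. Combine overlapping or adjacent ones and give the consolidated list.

Sort by start: 5:00 am–8:45 am, 5:30 am–8:15 am, 6:00 am–7:45 am, 6:30 am–8:00 am, 7:15 am–8:30 am, 9:45 am–12:45 pm, 10:15 am–12:30 pm, 11:15 am–12:15 pm, 11:30 am–11:45 am.
5:30 am–8:15 am overlaps/touches 5:00 am–8:45 am → extend to 5:00 am–8:45 am.
6:00 am–7:45 am overlaps/touches 5:00 am–8:45 am → extend to 5:00 am–8:45 am.
6:30 am–8:00 am overlaps/touches 5:00 am–8:45 am → extend to 5:00 am–8:45 am.
7:15 am–8:30 am overlaps/touches 5:00 am–8:45 am → extend to 5:00 am–8:45 am.
9:45 am–12:45 pm is disjoint → start new block.
10:15 am–12:30 pm overlaps/touches 9:45 am–12:45 pm → extend to 9:45 am–12:45 pm.
11:15 am–12:15 pm overlaps/touches 9:45 am–12:45 pm → extend to 9:45 am–12:45 pm.
11:30 am–11:45 am overlaps/touches 9:45 am–12:45 pm → extend to 9:45 am–12:45 pm.

5:00 am–8:45 am, 9:45 am–12:45 pm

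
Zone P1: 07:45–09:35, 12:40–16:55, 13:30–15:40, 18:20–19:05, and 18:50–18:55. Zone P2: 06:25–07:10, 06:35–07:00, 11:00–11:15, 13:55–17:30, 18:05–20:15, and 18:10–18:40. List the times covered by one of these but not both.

A, merged: 07:45-09:35, 12:40-16:55, 18:20-19:05.
B, merged: 06:25-07:10, 11:00-11:15, 13:55-17:30, 18:05-20:15.
Only in the first: 07:45-09:35, 12:40-13:55.
Only in the second: 06:25-07:10, 11:00-11:15, 16:55-17:30, 18:05-18:20, 19:05-20:15.
Together these are the periods covered by exactly one.

06:25-07:10, 07:45-09:35, 11:00-11:15, 12:40-13:55, 16:55-17:30, 18:05-18:20, 19:05-20:15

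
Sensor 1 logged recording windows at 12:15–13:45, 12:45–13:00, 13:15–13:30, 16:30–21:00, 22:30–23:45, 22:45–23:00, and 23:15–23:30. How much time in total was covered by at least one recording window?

7 h 15 min

Merged: 12:15–13:45, 16:30–21:00, 22:30–23:45.
Lengths: 1 h 30 min + 4 h 30 min + 1 h 15 min = 7 h 15 min.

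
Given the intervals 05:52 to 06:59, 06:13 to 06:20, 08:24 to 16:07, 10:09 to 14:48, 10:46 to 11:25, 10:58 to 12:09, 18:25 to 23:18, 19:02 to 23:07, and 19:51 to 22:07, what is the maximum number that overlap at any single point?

4

At 10:58, 4 of the intervals are simultaneously active.
No point has more.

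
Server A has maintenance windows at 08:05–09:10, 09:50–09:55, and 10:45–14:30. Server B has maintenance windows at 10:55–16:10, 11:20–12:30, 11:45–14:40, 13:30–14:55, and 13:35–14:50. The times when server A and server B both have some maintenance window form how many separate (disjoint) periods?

1

Second set merges to 10:55-16:10.
A ∩ B = 10:55-14:30.
That is 1 disjoint piece.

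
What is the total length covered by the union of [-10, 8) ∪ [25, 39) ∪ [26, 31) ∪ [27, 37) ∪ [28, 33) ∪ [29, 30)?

Merged: [-10, 8), [25, 39).
Lengths: 18 + 14 = 32.

32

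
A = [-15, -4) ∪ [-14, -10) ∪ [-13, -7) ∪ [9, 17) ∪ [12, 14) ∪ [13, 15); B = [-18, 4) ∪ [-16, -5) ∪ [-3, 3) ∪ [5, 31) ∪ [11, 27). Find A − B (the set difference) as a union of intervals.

none

First set merges to [-15, -4), [9, 17).
Second set merges to [-18, 4), [5, 31).
[-15, -4): fully covered by B → removed.
[9, 17): fully covered by B → removed.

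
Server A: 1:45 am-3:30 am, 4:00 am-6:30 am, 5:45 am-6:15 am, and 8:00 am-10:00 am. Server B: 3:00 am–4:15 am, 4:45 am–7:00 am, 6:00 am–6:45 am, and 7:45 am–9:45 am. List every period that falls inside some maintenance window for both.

Merge the first list: 1:45 am–3:30 am, 4:00 am–6:30 am, 8:00 am–10:00 am.
Merge the second list: 3:00 am–4:15 am, 4:45 am–7:00 am, 7:45 am–9:45 am.
1:45 am–3:30 am meets the second set on 3:00 am–3:30 am.
4:00 am–6:30 am meets the second set on 4:00 am–4:15 am, 4:45 am–6:30 am.
8:00 am–10:00 am meets the second set on 8:00 am–9:45 am.

3:00 am–3:30 am, 4:00 am–4:15 am, 4:45 am–6:30 am, 8:00 am–9:45 am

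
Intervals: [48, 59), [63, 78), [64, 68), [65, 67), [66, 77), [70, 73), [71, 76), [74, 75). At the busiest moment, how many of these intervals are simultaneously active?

4

At 66, 4 of the intervals are simultaneously active.
No point has more.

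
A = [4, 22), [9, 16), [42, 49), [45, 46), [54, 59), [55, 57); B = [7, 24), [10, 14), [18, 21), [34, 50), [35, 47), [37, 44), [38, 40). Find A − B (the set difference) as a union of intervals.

[4, 7) ∪ [54, 59)

Merge the first list: [4, 22), [42, 49), [54, 59).
Merge the second list: [7, 24), [34, 50).
[4, 22) with B removed leaves [4, 7).
[42, 49) lies entirely inside B → drops out.
[54, 59) is untouched.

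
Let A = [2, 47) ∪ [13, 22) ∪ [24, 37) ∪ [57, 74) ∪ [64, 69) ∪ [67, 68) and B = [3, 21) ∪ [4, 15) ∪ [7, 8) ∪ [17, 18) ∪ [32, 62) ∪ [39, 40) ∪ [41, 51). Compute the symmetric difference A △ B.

A, merged: [2, 47), [57, 74).
B, merged: [3, 21), [32, 62).
A but not B: [2, 3), [21, 32), [62, 74).
B but not A: [47, 57).
Combining gives A △ B.

[2, 3) ∪ [21, 32) ∪ [47, 57) ∪ [62, 74)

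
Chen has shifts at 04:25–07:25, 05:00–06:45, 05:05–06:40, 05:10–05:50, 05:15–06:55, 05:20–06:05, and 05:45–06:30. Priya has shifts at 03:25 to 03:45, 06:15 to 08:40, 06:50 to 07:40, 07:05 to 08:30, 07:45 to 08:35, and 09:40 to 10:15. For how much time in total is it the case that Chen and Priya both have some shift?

A, merged: 04:25–07:25.
B, merged: 03:25–03:45, 06:15–08:40, 09:40–10:15.
A ∩ B = 06:15–07:25.
Total: 1 h 10 min.

1 h 10 min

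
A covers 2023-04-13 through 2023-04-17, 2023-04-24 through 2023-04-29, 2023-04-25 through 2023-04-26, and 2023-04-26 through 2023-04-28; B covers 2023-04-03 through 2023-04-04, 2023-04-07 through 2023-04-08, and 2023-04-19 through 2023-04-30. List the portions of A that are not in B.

2023-04-13 through 2023-04-17

A, merged: 2023-04-13 through 2023-04-17, 2023-04-24 through 2023-04-29.
2023-04-13 through 2023-04-17: nothing removed.
2023-04-24 through 2023-04-29: entirely removed.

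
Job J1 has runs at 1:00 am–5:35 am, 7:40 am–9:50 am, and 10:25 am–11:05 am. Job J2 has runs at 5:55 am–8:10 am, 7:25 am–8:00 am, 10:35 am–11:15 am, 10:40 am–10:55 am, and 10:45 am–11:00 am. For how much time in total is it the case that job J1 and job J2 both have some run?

1 h

B, merged: 5:55 am-8:10 am, 10:35 am-11:15 am.
A ∩ B = 7:40 am-8:10 am, 10:35 am-11:05 am.
Total: 30 min + 30 min = 1 h.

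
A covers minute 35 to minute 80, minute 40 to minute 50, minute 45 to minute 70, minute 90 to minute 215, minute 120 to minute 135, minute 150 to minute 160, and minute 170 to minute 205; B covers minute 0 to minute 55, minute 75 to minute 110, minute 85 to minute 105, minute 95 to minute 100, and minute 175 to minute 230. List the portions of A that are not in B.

minute 55 to minute 75, minute 110 to minute 175

A, merged: minute 35 to minute 80, minute 90 to minute 215.
B, merged: minute 0 to minute 55, minute 75 to minute 110, minute 175 to minute 230.
minute 35 to minute 80 minus B → minute 55 to minute 75.
minute 90 to minute 215 minus B → minute 110 to minute 175.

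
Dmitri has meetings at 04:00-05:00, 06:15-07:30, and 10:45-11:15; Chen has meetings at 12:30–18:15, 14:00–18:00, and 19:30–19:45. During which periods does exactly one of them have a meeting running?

04:00-05:00, 06:15-07:30, 10:45-11:15, 12:30-18:15, 19:30-19:45

Merge the second list: 12:30-18:15, 19:30-19:45.
Only in the first: 04:00-05:00, 06:15-07:30, 10:45-11:15.
Only in the second: 12:30-18:15, 19:30-19:45.
Together these are the periods covered by exactly one.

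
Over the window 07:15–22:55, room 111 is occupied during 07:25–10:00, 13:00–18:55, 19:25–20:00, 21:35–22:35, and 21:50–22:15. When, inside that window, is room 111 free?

07:15–07:25, 10:00–13:00, 18:55–19:25, 20:00–21:35, 22:35–22:55

The merged coverage is 07:25–10:00, 13:00–18:55, 19:25–20:00, 21:35–22:35.
Uncovered inside 07:15–22:55: 07:15–07:25, 10:00–13:00, 18:55–19:25, 20:00–21:35, 22:35–22:55.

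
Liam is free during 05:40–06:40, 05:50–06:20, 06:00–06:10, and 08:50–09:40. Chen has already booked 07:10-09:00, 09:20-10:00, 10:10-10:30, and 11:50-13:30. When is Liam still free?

Merge the first list: 05:40-06:40, 08:50-09:40.
05:40-06:40 is untouched.
08:50-09:40 with B removed leaves 09:00-09:20.

05:40-06:40, 09:00-09:20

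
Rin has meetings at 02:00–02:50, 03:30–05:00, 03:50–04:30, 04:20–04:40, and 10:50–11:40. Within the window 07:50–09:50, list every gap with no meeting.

07:50–09:50

After merging, the occupied span is 02:00–02:50, 03:30–05:00, 10:50–11:40.
Complement within 07:50–09:50: 07:50–09:50.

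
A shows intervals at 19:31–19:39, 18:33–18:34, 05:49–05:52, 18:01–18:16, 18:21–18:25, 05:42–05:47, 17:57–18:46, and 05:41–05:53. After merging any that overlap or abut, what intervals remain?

05:41-05:53, 17:57-18:46, 19:31-19:39

Sort by start: 05:41-05:53, 05:42-05:47, 05:49-05:52, 17:57-18:46, 18:01-18:16, 18:21-18:25, 18:33-18:34, 19:31-19:39.
05:42-05:47 overlaps/touches 05:41-05:53 → extend to 05:41-05:53.
05:49-05:52 overlaps/touches 05:41-05:53 → extend to 05:41-05:53.
17:57-18:46 is disjoint → start new block.
18:01-18:16 overlaps/touches 17:57-18:46 → extend to 17:57-18:46.
18:21-18:25 overlaps/touches 17:57-18:46 → extend to 17:57-18:46.
18:33-18:34 overlaps/touches 17:57-18:46 → extend to 17:57-18:46.
19:31-19:39 is disjoint → start new block.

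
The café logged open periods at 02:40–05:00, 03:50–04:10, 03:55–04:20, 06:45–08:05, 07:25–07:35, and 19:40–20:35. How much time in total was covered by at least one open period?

Merged: 02:40–05:00, 06:45–08:05, 19:40–20:35.
Lengths: 2 h 20 min + 1 h 20 min + 55 min = 4 h 35 min.

4 h 35 min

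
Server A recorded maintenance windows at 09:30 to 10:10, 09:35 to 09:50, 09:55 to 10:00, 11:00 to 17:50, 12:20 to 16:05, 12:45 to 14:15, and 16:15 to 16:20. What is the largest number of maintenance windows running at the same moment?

Walk the sorted start/end points keeping a running depth.
The depth first hits 3 at 12:45.

3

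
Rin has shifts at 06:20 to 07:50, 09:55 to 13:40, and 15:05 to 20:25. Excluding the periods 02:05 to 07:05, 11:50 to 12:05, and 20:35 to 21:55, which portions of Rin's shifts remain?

06:20–07:50 \ B = 07:05–07:50.
09:55–13:40 \ B = 09:55–11:50, 12:05–13:40.
15:05–20:25: nothing removed.

07:05–07:50, 09:55–11:50, 12:05–13:40, 15:05–20:25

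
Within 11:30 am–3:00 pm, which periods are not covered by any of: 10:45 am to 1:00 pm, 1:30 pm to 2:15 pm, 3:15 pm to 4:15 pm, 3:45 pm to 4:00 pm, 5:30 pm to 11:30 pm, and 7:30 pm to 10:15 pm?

1:00 pm–1:30 pm, 2:15 pm–3:00 pm

After merging, the occupied span is 10:45 am–1:00 pm, 1:30 pm–2:15 pm, 3:15 pm–4:15 pm, 5:30 pm–11:30 pm.
Uncovered inside 11:30 am–3:00 pm: 1:00 pm–1:30 pm, 2:15 pm–3:00 pm.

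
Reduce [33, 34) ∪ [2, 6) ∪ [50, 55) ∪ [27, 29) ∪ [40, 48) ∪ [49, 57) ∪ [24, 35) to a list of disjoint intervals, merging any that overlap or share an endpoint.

[2, 6) ∪ [24, 35) ∪ [40, 48) ∪ [49, 57)

Sort by start: [2, 6), [24, 35), [27, 29), [33, 34), [40, 48), [49, 57), [50, 55).
[24, 35) is disjoint → start new block.
[27, 29) overlaps/touches [24, 35) → extend to [24, 35).
[33, 34) overlaps/touches [24, 35) → extend to [24, 35).
[40, 48) is disjoint → start new block.
[49, 57) is disjoint → start new block.
[50, 55) overlaps/touches [49, 57) → extend to [49, 57).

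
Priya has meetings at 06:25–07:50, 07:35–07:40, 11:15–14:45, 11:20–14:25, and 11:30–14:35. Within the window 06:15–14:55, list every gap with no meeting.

06:15–06:25, 07:50–11:15, 14:45–14:55

The merged coverage is 06:25–07:50, 11:15–14:45.
Complement within 06:15–14:55: 06:15–06:25, 07:50–11:15, 14:45–14:55.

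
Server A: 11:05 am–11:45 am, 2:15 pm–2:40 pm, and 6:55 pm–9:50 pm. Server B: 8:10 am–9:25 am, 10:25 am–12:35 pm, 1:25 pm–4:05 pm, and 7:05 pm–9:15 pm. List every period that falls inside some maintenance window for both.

11:05 am-11:45 am, 2:15 pm-2:40 pm, 7:05 pm-9:15 pm

11:05 am-11:45 am overlaps B on 11:05 am-11:45 am.
2:15 pm-2:40 pm overlaps B on 2:15 pm-2:40 pm.
6:55 pm-9:50 pm overlaps B on 7:05 pm-9:15 pm.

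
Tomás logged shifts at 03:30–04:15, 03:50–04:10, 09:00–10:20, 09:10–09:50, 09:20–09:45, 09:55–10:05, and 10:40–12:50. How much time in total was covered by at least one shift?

Merged: 03:30–04:15, 09:00–10:20, 10:40–12:50.
Lengths: 45 min + 1 h 20 min + 2 h 10 min = 4 h 15 min.

4 h 15 min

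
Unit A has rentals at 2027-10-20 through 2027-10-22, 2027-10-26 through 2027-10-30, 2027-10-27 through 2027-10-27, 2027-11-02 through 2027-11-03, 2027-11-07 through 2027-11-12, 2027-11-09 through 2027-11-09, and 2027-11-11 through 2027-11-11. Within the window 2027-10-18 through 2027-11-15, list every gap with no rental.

2027-10-18 through 2027-10-19, 2027-10-23 through 2027-10-25, 2027-10-31 through 2027-11-01, 2027-11-04 through 2027-11-06, 2027-11-13 through 2027-11-15

After merging, the occupied span is 2027-10-20 through 2027-10-22, 2027-10-26 through 2027-10-30, 2027-11-02 through 2027-11-03, 2027-11-07 through 2027-11-12.
Complement within 2027-10-18 through 2027-11-15: 2027-10-18 through 2027-10-19, 2027-10-23 through 2027-10-25, 2027-10-31 through 2027-11-01, 2027-11-04 through 2027-11-06, 2027-11-13 through 2027-11-15.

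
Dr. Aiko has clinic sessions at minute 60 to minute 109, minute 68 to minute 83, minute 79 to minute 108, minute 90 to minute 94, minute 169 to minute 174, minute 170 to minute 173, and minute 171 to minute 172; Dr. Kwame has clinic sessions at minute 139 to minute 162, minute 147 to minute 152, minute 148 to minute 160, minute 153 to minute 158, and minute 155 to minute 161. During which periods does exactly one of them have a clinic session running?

First set merges to minute 60 to minute 109, minute 169 to minute 174.
Second set merges to minute 139 to minute 162.
A \ B = minute 60 to minute 109, minute 169 to minute 174.
B \ A = minute 139 to minute 162.
Union of the two gives the symmetric difference.

minute 60 to minute 109, minute 139 to minute 162, minute 169 to minute 174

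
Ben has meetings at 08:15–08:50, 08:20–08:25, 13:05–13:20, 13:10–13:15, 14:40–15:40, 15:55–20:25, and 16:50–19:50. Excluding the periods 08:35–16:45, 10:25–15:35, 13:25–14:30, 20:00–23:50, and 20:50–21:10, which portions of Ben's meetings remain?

A, merged: 08:15-08:50, 13:05-13:20, 14:40-15:40, 15:55-20:25.
B, merged: 08:35-16:45, 20:00-23:50.
08:15-08:50 minus B → 08:15-08:35.
13:05-13:20: fully covered by B → removed.
14:40-15:40: fully covered by B → removed.
15:55-20:25 minus B → 16:45-20:00.

08:15-08:35, 16:45-20:00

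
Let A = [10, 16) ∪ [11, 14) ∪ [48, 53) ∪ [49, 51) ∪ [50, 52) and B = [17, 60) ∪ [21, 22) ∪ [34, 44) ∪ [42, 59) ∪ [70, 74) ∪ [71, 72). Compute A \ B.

[10, 16)

Merge the first list: [10, 16), [48, 53).
Merge the second list: [17, 60), [70, 74).
[10, 16) is untouched.
[48, 53) lies entirely inside B → drops out.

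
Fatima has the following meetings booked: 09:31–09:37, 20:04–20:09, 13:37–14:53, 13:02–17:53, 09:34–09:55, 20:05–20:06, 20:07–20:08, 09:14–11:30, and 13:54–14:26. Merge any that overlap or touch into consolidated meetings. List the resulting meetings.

09:14–11:30, 13:02–17:53, 20:04–20:09

Sort by start: 09:14–11:30, 09:31–09:37, 09:34–09:55, 13:02–17:53, 13:37–14:53, 13:54–14:26, 20:04–20:09, 20:05–20:06, 20:07–20:08.
09:31–09:37 overlaps/touches 09:14–11:30 → extend to 09:14–11:30.
09:34–09:55 overlaps/touches 09:14–11:30 → extend to 09:14–11:30.
13:02–17:53 is disjoint → start new block.
13:37–14:53 overlaps/touches 13:02–17:53 → extend to 13:02–17:53.
13:54–14:26 overlaps/touches 13:02–17:53 → extend to 13:02–17:53.
20:04–20:09 is disjoint → start new block.
20:05–20:06 overlaps/touches 20:04–20:09 → extend to 20:04–20:09.
20:07–20:08 overlaps/touches 20:04–20:09 → extend to 20:04–20:09.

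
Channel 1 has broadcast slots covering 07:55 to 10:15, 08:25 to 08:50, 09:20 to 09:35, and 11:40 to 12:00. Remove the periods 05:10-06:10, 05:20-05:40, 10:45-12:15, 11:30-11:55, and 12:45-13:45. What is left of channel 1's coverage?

07:55–10:15

A, merged: 07:55–10:15, 11:40–12:00.
B, merged: 05:10–06:10, 10:45–12:15, 12:45–13:45.
07:55–10:15: nothing removed.
11:40–12:00: entirely removed.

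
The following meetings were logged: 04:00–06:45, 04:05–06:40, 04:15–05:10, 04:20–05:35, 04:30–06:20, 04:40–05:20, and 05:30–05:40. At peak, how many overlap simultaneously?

Sweep endpoints in order; track running count of active intervals.
Peak of 6 reached at 04:40.

6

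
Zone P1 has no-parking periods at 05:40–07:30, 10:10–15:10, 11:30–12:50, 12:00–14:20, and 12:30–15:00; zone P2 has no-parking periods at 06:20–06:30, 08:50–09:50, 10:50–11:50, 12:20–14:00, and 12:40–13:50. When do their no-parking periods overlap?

06:20–06:30, 10:50–11:50, 12:20–14:00

A, merged: 05:40–07:30, 10:10–15:10.
B, merged: 06:20–06:30, 08:50–09:50, 10:50–11:50, 12:20–14:00.
05:40–07:30 ∩ B → 06:20–06:30.
10:10–15:10 ∩ B → 10:50–11:50, 12:20–14:00.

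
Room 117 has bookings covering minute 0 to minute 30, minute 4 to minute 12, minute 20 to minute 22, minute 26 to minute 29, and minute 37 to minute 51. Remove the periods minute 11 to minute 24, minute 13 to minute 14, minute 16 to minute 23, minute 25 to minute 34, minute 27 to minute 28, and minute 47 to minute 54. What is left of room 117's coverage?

minute 0 to minute 11, minute 24 to minute 25, minute 37 to minute 47

First set merges to minute 0 to minute 30, minute 37 to minute 51.
Second set merges to minute 11 to minute 24, minute 25 to minute 34, minute 47 to minute 54.
minute 0 to minute 30 with B removed leaves minute 0 to minute 11, minute 24 to minute 25.
minute 37 to minute 51 with B removed leaves minute 37 to minute 47.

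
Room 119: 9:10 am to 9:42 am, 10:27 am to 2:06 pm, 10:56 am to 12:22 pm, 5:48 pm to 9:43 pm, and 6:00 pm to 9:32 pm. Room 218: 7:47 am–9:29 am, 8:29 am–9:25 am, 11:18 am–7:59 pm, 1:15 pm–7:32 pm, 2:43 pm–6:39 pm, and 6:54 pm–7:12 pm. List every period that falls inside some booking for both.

Merge the first list: 9:10 am-9:42 am, 10:27 am-2:06 pm, 5:48 pm-9:43 pm.
Merge the second list: 7:47 am-9:29 am, 11:18 am-7:59 pm.
9:10 am-9:42 am overlaps B on 9:10 am-9:29 am.
10:27 am-2:06 pm overlaps B on 11:18 am-2:06 pm.
5:48 pm-9:43 pm overlaps B on 5:48 pm-7:59 pm.

9:10 am-9:29 am, 11:18 am-2:06 pm, 5:48 pm-7:59 pm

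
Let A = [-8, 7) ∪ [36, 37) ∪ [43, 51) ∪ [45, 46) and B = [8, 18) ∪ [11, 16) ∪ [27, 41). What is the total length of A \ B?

23

First set merges to [-8, 7), [36, 37), [43, 51).
Second set merges to [8, 18), [27, 41).
A \ B = [-8, 7), [43, 51).
Total: 15 + 8 = 23.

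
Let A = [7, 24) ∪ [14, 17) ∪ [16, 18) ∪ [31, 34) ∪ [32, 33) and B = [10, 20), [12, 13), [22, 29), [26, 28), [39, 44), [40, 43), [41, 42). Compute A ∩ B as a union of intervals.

First set merges to [7, 24), [31, 34).
Second set merges to [10, 20), [22, 29), [39, 44).
[7, 24) overlaps B on [10, 20), [22, 24).
[31, 34) falls entirely outside B.

[10, 20) ∪ [22, 24)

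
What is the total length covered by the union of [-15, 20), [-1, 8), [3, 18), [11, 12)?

35

Merged: [-15, 20).
Length: 35.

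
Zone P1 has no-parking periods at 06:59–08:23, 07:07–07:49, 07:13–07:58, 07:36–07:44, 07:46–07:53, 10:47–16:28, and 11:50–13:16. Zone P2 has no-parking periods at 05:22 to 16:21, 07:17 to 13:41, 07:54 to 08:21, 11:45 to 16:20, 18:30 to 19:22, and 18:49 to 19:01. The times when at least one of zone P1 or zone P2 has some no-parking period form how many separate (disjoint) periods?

Merge the first list: 06:59–08:23, 10:47–16:28.
Merge the second list: 05:22–16:21, 18:30–19:22.
A ∪ B = 05:22–16:28, 18:30–19:22.
That is 2 disjoint pieces.

2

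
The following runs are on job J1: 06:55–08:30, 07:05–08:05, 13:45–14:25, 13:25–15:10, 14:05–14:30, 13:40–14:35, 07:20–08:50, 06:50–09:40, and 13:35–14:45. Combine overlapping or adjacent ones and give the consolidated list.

06:50-09:40, 13:25-15:10

Sort by start: 06:50-09:40, 06:55-08:30, 07:05-08:05, 07:20-08:50, 13:25-15:10, 13:35-14:45, 13:40-14:35, 13:45-14:25, 14:05-14:30.
06:55-08:30 overlaps/touches 06:50-09:40 → extend to 06:50-09:40.
07:05-08:05 overlaps/touches 06:50-09:40 → extend to 06:50-09:40.
07:20-08:50 overlaps/touches 06:50-09:40 → extend to 06:50-09:40.
13:25-15:10 is disjoint → start new block.
13:35-14:45 overlaps/touches 13:25-15:10 → extend to 13:25-15:10.
13:40-14:35 overlaps/touches 13:25-15:10 → extend to 13:25-15:10.
13:45-14:25 overlaps/touches 13:25-15:10 → extend to 13:25-15:10.
14:05-14:30 overlaps/touches 13:25-15:10 → extend to 13:25-15:10.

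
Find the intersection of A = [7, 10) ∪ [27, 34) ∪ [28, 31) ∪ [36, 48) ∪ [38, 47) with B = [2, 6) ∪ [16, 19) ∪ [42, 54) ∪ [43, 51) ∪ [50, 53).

Merge the first list: [7, 10), [27, 34), [36, 48).
Merge the second list: [2, 6), [16, 19), [42, 54).
[7, 10): no overlap with the second set.
[27, 34): no overlap with the second set.
[36, 48) meets the second set on [42, 48).

[42, 48)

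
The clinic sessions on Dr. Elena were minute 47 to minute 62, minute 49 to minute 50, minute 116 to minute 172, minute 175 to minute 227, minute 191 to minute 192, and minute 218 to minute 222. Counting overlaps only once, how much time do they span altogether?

123 minutes

Merged: minute 47 to minute 62, minute 116 to minute 172, minute 175 to minute 227.
Lengths: 15 minutes + 56 minutes + 52 minutes = 123 minutes.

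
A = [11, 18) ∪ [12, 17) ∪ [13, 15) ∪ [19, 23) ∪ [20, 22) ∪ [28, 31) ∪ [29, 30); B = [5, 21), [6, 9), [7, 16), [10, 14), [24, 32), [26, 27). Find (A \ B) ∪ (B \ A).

[5, 11) ∪ [18, 19) ∪ [21, 23) ∪ [24, 28) ∪ [31, 32)

A, merged: [11, 18), [19, 23), [28, 31).
B, merged: [5, 21), [24, 32).
A but not B: [21, 23).
B but not A: [5, 11), [18, 19), [24, 28), [31, 32).
Combining gives A △ B.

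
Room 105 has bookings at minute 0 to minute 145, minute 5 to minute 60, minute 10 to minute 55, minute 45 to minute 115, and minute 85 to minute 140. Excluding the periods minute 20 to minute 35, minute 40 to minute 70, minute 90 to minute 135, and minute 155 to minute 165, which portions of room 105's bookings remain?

First set merges to minute 0 to minute 145.
minute 0 to minute 145 minus B → minute 0 to minute 20, minute 35 to minute 40, minute 70 to minute 90, minute 135 to minute 145.

minute 0 to minute 20, minute 35 to minute 40, minute 70 to minute 90, minute 135 to minute 145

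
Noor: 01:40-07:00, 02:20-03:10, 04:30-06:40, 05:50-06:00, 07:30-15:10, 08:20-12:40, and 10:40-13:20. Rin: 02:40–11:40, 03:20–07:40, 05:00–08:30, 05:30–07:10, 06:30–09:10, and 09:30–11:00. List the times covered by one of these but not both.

01:40–02:40, 07:00–07:30, 11:40–15:10

A, merged: 01:40–07:00, 07:30–15:10.
B, merged: 02:40–11:40.
A but not B: 01:40–02:40, 11:40–15:10.
B but not A: 07:00–07:30.
Combining gives A △ B.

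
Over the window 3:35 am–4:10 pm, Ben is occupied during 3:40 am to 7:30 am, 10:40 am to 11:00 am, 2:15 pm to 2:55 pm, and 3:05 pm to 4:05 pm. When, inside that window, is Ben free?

Covered (merged): 3:40 am-7:30 am, 10:40 am-11:00 am, 2:15 pm-2:55 pm, 3:05 pm-4:05 pm.
Complement within 3:35 am-4:10 pm: 3:35 am-3:40 am, 7:30 am-10:40 am, 11:00 am-2:15 pm, 2:55 pm-3:05 pm, 4:05 pm-4:10 pm.

3:35 am-3:40 am, 7:30 am-10:40 am, 11:00 am-2:15 pm, 2:55 pm-3:05 pm, 4:05 pm-4:10 pm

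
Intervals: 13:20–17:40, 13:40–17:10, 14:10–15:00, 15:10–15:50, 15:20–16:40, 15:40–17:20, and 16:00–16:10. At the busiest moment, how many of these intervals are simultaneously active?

Sweep endpoints in order; track running count of active intervals.
Peak of 5 reached at 15:40.

5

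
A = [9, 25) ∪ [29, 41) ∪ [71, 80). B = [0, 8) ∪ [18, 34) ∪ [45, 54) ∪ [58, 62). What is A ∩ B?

[18, 25) ∪ [29, 34)

[9, 25) meets the second set on [18, 25).
[29, 41) meets the second set on [29, 34).
[71, 80): no overlap with the second set.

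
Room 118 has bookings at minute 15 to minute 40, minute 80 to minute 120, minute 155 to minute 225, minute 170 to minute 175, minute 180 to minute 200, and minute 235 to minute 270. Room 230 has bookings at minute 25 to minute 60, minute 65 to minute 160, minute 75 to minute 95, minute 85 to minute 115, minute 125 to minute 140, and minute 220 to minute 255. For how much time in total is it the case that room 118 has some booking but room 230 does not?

Merge the first list: minute 15 to minute 40, minute 80 to minute 120, minute 155 to minute 225, minute 235 to minute 270.
Merge the second list: minute 25 to minute 60, minute 65 to minute 160, minute 220 to minute 255.
A \ B = minute 15 to minute 25, minute 160 to minute 220, minute 255 to minute 270.
Total: 10 minutes + 60 minutes + 15 minutes = 85 minutes.

85 minutes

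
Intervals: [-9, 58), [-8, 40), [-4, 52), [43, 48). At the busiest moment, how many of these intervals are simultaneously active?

3

Walk the sorted start/end points keeping a running depth.
The depth first hits 3 at -4.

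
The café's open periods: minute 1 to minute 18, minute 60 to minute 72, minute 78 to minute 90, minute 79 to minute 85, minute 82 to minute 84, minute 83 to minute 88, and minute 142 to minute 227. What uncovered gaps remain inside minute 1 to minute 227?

Covered (merged): minute 1 to minute 18, minute 60 to minute 72, minute 78 to minute 90, minute 142 to minute 227.
Complement within minute 1 to minute 227: minute 18 to minute 60, minute 72 to minute 78, minute 90 to minute 142.

minute 18 to minute 60, minute 72 to minute 78, minute 90 to minute 142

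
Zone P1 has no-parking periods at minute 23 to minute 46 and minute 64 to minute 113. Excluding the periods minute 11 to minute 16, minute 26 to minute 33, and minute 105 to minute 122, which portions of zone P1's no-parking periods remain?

minute 23 to minute 26, minute 33 to minute 46, minute 64 to minute 105

minute 23 to minute 46 minus B → minute 23 to minute 26, minute 33 to minute 46.
minute 64 to minute 113 minus B → minute 64 to minute 105.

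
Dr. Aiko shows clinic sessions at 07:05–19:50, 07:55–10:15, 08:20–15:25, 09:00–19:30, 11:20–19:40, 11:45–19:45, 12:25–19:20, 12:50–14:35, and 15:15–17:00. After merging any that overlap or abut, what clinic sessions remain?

07:05–19:50

07:55–10:15 overlaps/touches 07:05–19:50 → extend to 07:05–19:50.
08:20–15:25 overlaps/touches 07:05–19:50 → extend to 07:05–19:50.
09:00–19:30 overlaps/touches 07:05–19:50 → extend to 07:05–19:50.
11:20–19:40 overlaps/touches 07:05–19:50 → extend to 07:05–19:50.
11:45–19:45 overlaps/touches 07:05–19:50 → extend to 07:05–19:50.
12:25–19:20 overlaps/touches 07:05–19:50 → extend to 07:05–19:50.
12:50–14:35 overlaps/touches 07:05–19:50 → extend to 07:05–19:50.
15:15–17:00 overlaps/touches 07:05–19:50 → extend to 07:05–19:50.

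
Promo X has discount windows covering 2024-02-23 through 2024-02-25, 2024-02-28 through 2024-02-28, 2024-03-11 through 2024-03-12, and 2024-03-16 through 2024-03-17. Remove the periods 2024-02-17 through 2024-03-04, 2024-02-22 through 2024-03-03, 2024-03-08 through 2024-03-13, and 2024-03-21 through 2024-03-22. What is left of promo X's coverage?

2024-03-16 through 2024-03-17

Second set merges to 2024-02-17 through 2024-03-04, 2024-03-08 through 2024-03-13, 2024-03-21 through 2024-03-22.
2024-02-23 through 2024-02-25: entirely removed.
2024-02-28 through 2024-02-28: entirely removed.
2024-03-11 through 2024-03-12: entirely removed.
2024-03-16 through 2024-03-17: nothing removed.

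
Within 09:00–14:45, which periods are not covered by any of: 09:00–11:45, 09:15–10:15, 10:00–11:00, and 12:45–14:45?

11:45–12:45

After merging, the occupied span is 09:00–11:45, 12:45–14:45.
Uncovered inside 09:00–14:45: 11:45–12:45.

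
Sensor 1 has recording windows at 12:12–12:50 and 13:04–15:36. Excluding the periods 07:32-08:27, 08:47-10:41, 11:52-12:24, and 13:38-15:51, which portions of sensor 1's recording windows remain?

12:12–12:50 minus B → 12:24–12:50.
13:04–15:36 minus B → 13:04–13:38.

12:24–12:50, 13:04–13:38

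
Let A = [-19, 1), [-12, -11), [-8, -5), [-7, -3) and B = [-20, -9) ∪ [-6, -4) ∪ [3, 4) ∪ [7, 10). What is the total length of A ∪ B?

Merge the first list: [-19, 1).
A ∪ B = [-20, 1), [3, 4), [7, 10).
Total: 21 + 1 + 3 = 25.

25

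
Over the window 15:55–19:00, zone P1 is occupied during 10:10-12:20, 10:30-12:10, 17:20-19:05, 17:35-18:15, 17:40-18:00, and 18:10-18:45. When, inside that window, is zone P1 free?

Covered (merged): 10:10-12:20, 17:20-19:05.
Complement within 15:55-19:00: 15:55-17:20.

15:55-17:20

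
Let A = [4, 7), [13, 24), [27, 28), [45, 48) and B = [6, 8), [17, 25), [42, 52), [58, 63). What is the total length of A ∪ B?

32

A ∪ B = [4, 8), [13, 25), [27, 28), [42, 52), [58, 63).
Total: 4 + 12 + 1 + 10 + 5 = 32.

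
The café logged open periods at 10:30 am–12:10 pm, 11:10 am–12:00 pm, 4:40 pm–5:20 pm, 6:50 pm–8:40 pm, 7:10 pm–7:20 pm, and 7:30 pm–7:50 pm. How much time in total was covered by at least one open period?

Merged: 10:30 am–12:10 pm, 4:40 pm–5:20 pm, 6:50 pm–8:40 pm.
Lengths: 1 h 40 min + 40 min + 1 h 50 min = 4 h 10 min.

4 h 10 min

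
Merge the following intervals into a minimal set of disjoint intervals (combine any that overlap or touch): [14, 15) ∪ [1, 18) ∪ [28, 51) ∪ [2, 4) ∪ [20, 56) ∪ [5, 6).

Sort by start: [1, 18), [2, 4), [5, 6), [14, 15), [20, 56), [28, 51).
[2, 4) overlaps/touches [1, 18) → extend to [1, 18).
[5, 6) overlaps/touches [1, 18) → extend to [1, 18).
[14, 15) overlaps/touches [1, 18) → extend to [1, 18).
[20, 56) is disjoint → start new block.
[28, 51) overlaps/touches [20, 56) → extend to [20, 56).

[1, 18) ∪ [20, 56)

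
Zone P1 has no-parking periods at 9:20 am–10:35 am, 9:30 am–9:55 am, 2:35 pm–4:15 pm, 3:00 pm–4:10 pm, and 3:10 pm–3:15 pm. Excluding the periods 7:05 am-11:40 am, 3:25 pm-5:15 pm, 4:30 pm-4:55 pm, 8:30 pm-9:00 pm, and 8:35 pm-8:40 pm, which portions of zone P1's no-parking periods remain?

2:35 pm–3:25 pm

A, merged: 9:20 am–10:35 am, 2:35 pm–4:15 pm.
B, merged: 7:05 am–11:40 am, 3:25 pm–5:15 pm, 8:30 pm–9:00 pm.
9:20 am–10:35 am: entirely removed.
2:35 pm–4:15 pm \ B = 2:35 pm–3:25 pm.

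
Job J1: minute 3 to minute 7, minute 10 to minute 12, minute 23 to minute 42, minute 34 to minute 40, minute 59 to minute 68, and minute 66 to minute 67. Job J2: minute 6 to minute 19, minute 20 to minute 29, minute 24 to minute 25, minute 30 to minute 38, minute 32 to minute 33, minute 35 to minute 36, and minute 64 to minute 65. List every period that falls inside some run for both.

First set merges to minute 3 to minute 7, minute 10 to minute 12, minute 23 to minute 42, minute 59 to minute 68.
Second set merges to minute 6 to minute 19, minute 20 to minute 29, minute 30 to minute 38, minute 64 to minute 65.
minute 3 to minute 7 meets the second set on minute 6 to minute 7.
minute 10 to minute 12 meets the second set on minute 10 to minute 12.
minute 23 to minute 42 meets the second set on minute 23 to minute 29, minute 30 to minute 38.
minute 59 to minute 68 meets the second set on minute 64 to minute 65.

minute 6 to minute 7, minute 10 to minute 12, minute 23 to minute 29, minute 30 to minute 38, minute 64 to minute 65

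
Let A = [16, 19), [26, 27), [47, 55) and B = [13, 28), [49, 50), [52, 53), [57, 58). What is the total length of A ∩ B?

6

A ∩ B = [16, 19), [26, 27), [49, 50), [52, 53).
Total: 3 + 1 + 1 + 1 = 6.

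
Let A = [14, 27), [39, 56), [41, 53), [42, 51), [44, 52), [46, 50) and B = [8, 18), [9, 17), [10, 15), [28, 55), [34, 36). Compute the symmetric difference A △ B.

A, merged: [14, 27), [39, 56).
B, merged: [8, 18), [28, 55).
A \ B = [18, 27), [55, 56).
B \ A = [8, 14), [28, 39).
Union of the two gives the symmetric difference.

[8, 14) ∪ [18, 27) ∪ [28, 39) ∪ [55, 56)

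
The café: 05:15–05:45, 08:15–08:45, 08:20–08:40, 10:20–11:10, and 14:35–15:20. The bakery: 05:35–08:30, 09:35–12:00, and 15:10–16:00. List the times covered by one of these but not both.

A, merged: 05:15–05:45, 08:15–08:45, 10:20–11:10, 14:35–15:20.
Only in the first: 05:15–05:35, 08:30–08:45, 14:35–15:10.
Only in the second: 05:45–08:15, 09:35–10:20, 11:10–12:00, 15:20–16:00.
Together these are the periods covered by exactly one.

05:15–05:35, 05:45–08:15, 08:30–08:45, 09:35–10:20, 11:10–12:00, 14:35–15:10, 15:20–16:00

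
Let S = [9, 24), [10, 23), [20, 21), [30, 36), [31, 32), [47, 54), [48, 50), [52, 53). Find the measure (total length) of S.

Merged: [9, 24), [30, 36), [47, 54).
Lengths: 15 + 6 + 7 = 28.

28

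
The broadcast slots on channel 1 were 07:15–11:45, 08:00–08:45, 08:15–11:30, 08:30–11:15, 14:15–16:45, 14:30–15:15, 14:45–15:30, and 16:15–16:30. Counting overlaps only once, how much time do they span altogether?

7 h

Merged: 07:15–11:45, 14:15–16:45.
Lengths: 4 h 30 min + 2 h 30 min = 7 h.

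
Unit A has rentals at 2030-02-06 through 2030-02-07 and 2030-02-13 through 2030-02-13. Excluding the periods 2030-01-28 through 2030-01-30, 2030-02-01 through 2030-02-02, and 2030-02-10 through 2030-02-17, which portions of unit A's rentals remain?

2030-02-06 through 2030-02-07 is untouched.
2030-02-13 through 2030-02-13 lies entirely inside B → drops out.

2030-02-06 through 2030-02-07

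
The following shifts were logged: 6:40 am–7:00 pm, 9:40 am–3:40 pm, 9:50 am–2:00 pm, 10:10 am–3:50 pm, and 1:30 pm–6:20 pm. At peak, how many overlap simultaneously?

At 1:30 pm, 5 of the intervals are simultaneously active.
No point has more.

5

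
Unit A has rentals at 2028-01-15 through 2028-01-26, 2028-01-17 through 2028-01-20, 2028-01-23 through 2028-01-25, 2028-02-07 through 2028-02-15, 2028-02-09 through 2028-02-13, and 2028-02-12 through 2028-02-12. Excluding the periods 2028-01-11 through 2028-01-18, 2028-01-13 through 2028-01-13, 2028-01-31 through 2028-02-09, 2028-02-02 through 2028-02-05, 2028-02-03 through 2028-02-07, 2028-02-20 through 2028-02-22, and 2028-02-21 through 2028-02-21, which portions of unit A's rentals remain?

2028-01-19 through 2028-01-26, 2028-02-10 through 2028-02-15

A, merged: 2028-01-15 through 2028-01-26, 2028-02-07 through 2028-02-15.
B, merged: 2028-01-11 through 2028-01-18, 2028-01-31 through 2028-02-09, 2028-02-20 through 2028-02-22.
2028-01-15 through 2028-01-26 \ B = 2028-01-19 through 2028-01-26.
2028-02-07 through 2028-02-15 \ B = 2028-02-10 through 2028-02-15.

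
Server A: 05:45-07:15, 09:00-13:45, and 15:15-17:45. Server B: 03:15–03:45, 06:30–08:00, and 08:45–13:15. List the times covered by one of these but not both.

A \ B = 05:45-06:30, 13:15-13:45, 15:15-17:45.
B \ A = 03:15-03:45, 07:15-08:00, 08:45-09:00.
Union of the two gives the symmetric difference.

03:15-03:45, 05:45-06:30, 07:15-08:00, 08:45-09:00, 13:15-13:45, 15:15-17:45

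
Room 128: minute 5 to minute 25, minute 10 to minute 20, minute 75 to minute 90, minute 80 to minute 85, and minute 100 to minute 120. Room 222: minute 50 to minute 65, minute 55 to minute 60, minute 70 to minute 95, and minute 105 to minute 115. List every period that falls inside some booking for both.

First set merges to minute 5 to minute 25, minute 75 to minute 90, minute 100 to minute 120.
Second set merges to minute 50 to minute 65, minute 70 to minute 95, minute 105 to minute 115.
minute 5 to minute 25: no overlap with the second set.
minute 75 to minute 90 meets the second set on minute 75 to minute 90.
minute 100 to minute 120 meets the second set on minute 105 to minute 115.

minute 75 to minute 90, minute 105 to minute 115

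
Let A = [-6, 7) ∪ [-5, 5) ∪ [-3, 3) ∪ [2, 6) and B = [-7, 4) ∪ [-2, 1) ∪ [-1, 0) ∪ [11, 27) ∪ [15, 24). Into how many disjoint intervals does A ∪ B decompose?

Merge the first list: [-6, 7).
Merge the second list: [-7, 4), [11, 27).
A ∪ B = [-7, 7), [11, 27).
That is 2 disjoint pieces.

2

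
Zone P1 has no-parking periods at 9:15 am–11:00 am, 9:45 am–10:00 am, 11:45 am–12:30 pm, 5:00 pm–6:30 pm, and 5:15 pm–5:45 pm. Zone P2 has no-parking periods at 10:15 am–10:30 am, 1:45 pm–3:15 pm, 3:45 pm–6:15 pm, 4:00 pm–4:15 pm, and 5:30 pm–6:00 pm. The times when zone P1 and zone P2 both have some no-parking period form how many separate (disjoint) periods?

A, merged: 9:15 am–11:00 am, 11:45 am–12:30 pm, 5:00 pm–6:30 pm.
B, merged: 10:15 am–10:30 am, 1:45 pm–3:15 pm, 3:45 pm–6:15 pm.
A ∩ B = 10:15 am–10:30 am, 5:00 pm–6:15 pm.
That is 2 disjoint pieces.

2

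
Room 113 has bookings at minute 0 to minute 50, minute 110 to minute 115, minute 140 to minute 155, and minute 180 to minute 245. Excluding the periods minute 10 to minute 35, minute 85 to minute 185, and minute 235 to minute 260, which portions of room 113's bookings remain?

minute 0 to minute 50 with B removed leaves minute 0 to minute 10, minute 35 to minute 50.
minute 110 to minute 115 lies entirely inside B → drops out.
minute 140 to minute 155 lies entirely inside B → drops out.
minute 180 to minute 245 with B removed leaves minute 185 to minute 235.

minute 0 to minute 10, minute 35 to minute 50, minute 185 to minute 235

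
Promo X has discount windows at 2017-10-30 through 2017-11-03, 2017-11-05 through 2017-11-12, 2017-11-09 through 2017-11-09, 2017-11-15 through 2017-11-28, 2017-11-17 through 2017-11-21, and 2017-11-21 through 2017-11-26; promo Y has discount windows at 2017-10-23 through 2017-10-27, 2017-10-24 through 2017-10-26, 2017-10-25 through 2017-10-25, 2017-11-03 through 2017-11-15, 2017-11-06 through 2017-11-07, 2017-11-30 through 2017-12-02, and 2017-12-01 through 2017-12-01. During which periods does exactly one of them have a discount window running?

A, merged: 2017-10-30 through 2017-11-03, 2017-11-05 through 2017-11-12, 2017-11-15 through 2017-11-28.
B, merged: 2017-10-23 through 2017-10-27, 2017-11-03 through 2017-11-15, 2017-11-30 through 2017-12-02.
Only in the first: 2017-10-30 through 2017-11-02, 2017-11-16 through 2017-11-28.
Only in the second: 2017-10-23 through 2017-10-27, 2017-11-04 through 2017-11-04, 2017-11-13 through 2017-11-14, 2017-11-30 through 2017-12-02.
Together these are the periods covered by exactly one.

2017-10-23 through 2017-10-27, 2017-10-30 through 2017-11-02, 2017-11-04 through 2017-11-04, 2017-11-13 through 2017-11-14, 2017-11-16 through 2017-11-28, 2017-11-30 through 2017-12-02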